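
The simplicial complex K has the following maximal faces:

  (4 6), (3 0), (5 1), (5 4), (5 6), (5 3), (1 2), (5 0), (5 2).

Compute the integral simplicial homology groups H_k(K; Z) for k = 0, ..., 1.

H_0 = Z,  H_1 = Z^3.

Fix the vertex order 0 < 1 < 2 < 3 < 4 < 5 < 6 and write every simplex with vertices in increasing order. Then dim K = 1 and the simplices of K are:

  0-simplices (7): [0], [1], [2], [3], [4], [5], [6]
  1-simplices (9): [0,3], [0,5], [1,2], [1,5], [2,5], [3,5], [4,5], [4,6], [5,6]

giving chain groups C_0 ≅ Z^7, C_1 ≅ Z^9.

∂_1: C_1 → C_0 is given by ∂[p,q] = [q] − [p]. For instance
  ∂[1,2] = [2] − [1].
As a 7×9 matrix over Z this has rank 6, with invariant factors (1,1,1,1,1,1).

Now H_k = ker ∂_k / im ∂_{k+1}, so:

  H_0: rank C_0 − rank ∂_1 = 7 − 6 = 1, and the invariant factors of ∂_1 are all 1, so H_0 = Z.
  H_1: rank ker ∂_1 − rank ∂_2 = (9 − 6) − 0 = 3, and there is no ∂_2, so H_1 = Z^3.

(K is a triangulation of a wedge of 3 circles.)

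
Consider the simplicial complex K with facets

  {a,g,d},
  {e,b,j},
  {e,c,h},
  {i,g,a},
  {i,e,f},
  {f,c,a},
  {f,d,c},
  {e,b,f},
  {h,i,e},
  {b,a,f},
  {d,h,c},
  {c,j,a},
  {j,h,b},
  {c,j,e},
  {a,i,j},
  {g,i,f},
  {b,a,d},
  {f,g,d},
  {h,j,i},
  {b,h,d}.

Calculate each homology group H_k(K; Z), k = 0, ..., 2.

H_0 = Z,  H_1 = Z ⊕ Z/2Z,  H_2 = 0.

Order the vertices as a < b < c < d < e < f < g < h < i < j. Listing each simplex with vertices in this order, K has dimension 2 with simplices:

  0-simplices (10): a, b, c, d, e, f, g, h, i, j
  1-simplices (30): ab, ac, ad, af, ag, ai, aj, bd, be, bf, bh, bj, cd, ce, cf, ch, cj, df, dg, dh, ef, eh, ei, ej, fg, fi, gi, hi, hj, ij
  2-simplices (20): abd, abf, acf, acj, adg, agi, aij, bdh, bef, bej, bhj, cdf, cdh, ceh, cej, dfg, efi, ehi, fgi, hij

so the chain groups are C_0 ≅ Z^10, C_1 ≅ Z^30, C_2 ≅ Z^20.

The boundary map ∂_1: C_1 → C_0 sends each edge [p,q] (with p < q) to q − p. For instance
  ∂bd = d − b.
The resulting 10×30 matrix has rank 9, and its Smith normal form has invariant factors (1,1,1,1,1,1,1,1,1).

The boundary map ∂_2: C_2 → C_1 acts by ∂[p,q,r] = [q,r] − [p,r] + [p,q]. For instance
  ∂cdh = dh − ch + cd,
  ∂bej = ej − bj + be.
This gives a 30×20 integer matrix of rank 20; reducing to Smith normal form yields diagonal entries (1,1,1,1,1,1,1,1,1,1,1,1,1,1,1,1,1,1,1,2).

Reading off H_k = ker ∂_k / im ∂_{k+1}:

  H_0: rank C_0 − rank ∂_1 = 10 − 9 = 1, and the invariant factors of ∂_1 are all 1, so H_0 ≅ Z.
  H_1: rank ker ∂_1 − rank ∂_2 = (30 − 9) − 20 = 1, and ∂_2 has invariant factor 2 > 1, so H_1 ≅ Z ⊕ Z/2Z.
  H_2: rank ker ∂_2 − rank ∂_3 = (20 − 20) − 0 = 0, and there is no ∂_3, so H_2 ≅ 0.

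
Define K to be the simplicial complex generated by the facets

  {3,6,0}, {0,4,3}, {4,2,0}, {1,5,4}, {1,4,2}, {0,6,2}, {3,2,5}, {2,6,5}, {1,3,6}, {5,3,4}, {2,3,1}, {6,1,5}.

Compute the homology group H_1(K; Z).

Order the vertices as 0 < 1 < 2 < 3 < 4 < 5 < 6. Listing each simplex with vertices in this order, K has dimension 2 with simplices:

  0-simplices (7): [0], [1], [2], [3], [4], [5], [6]
  1-simplices (18): [0,2], [0,3], [0,4], [0,6], [1,2], [1,3], [1,4], [1,5], [1,6], [2,3], [2,4], [2,5], [2,6], [3,4], [3,5], [3,6], [4,5], [5,6]
  2-simplices (12): [0,2,4], [0,2,6], [0,3,4], [0,3,6], [1,2,3], [1,2,4], [1,3,6], [1,4,5], [1,5,6], [2,3,5], [2,5,6], [3,4,5]

Hence C_0 ≅ Z^7, C_1 ≅ Z^18, C_2 ≅ Z^12.

∂_1: C_1 → C_0 maps an edge to its endpoints' difference, ∂[p,q] = q − p.
The resulting 7×18 matrix has rank 6, and its Smith normal form has invariant factors (1,1,1,1,1,1).

The boundary map ∂_2: C_2 → C_1 acts by ∂[p,q,r] = [q,r] − [p,r] + [p,q]. For instance
  ∂[1,2,3] = [2,3] − [1,3] + [1,2],
  ∂[1,5,6] = [5,6] − [1,6] + [1,5].
As a 18×12 matrix over Z this has rank 12, with invariant factors (1,1,1,1,1,1,1,1,1,1,1,2).

Reading off H_k = ker ∂_k / im ∂_{k+1}:

  H_1: rank ker ∂_1 − rank ∂_2 = (18 − 6) − 12 = 0, and ∂_2 has invariant factor 2 > 1, so H_1 ≅ Z/2.

H_1 ≅ Z/2.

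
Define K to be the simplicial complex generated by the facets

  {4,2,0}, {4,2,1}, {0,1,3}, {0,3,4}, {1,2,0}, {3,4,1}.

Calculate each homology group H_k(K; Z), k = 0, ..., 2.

Take the total order 0 < 1 < 2 < 3 < 4 on the vertex set. Then K (dimension 2) consists of the simplices:

  0-simplices (5): [0], [1], [2], [3], [4]
  1-simplices (9): [0,1], [0,2], [0,3], [0,4], [1,2], [1,3], [1,4], [2,4], [3,4]
  2-simplices (6): [0,1,2], [0,1,3], [0,2,4], [0,3,4], [1,2,4], [1,3,4]

giving chain groups C_0 ≅ Z^5, C_1 ≅ Z^9, C_2 ≅ Z^6.

∂_1: C_1 → C_0 maps an edge to its endpoints' difference, ∂[p,q] = q − p. For instance
  ∂[0,2] = [2] − [0].
The resulting 5×9 matrix has rank 4, and its Smith normal form has invariant factors (1,1,1,1).

∂_2: C_2 → C_1 acts by ∂[p,q,r] = [q,r] − [p,r] + [p,q]. For instance
  ∂[1,3,4] = [3,4] − [1,4] + [1,3],
  ∂[0,1,2] = [1,2] − [0,2] + [0,1].
This gives a 9×6 integer matrix of rank 5; reducing to Smith normal form yields diagonal entries (1,1,1,1,1).

Computing H_k = (kernel of ∂_k) / (image of ∂_{k+1}):

  H_0: rank C_0 − rank ∂_1 = 5 − 4 = 1, and the invariant factors of ∂_1 are all 1, so H_0 ≅ Z.
  H_1: rank ker ∂_1 − rank ∂_2 = (9 − 4) − 5 = 0, and the invariant factors of ∂_2 are all 1, so H_1 ≅ 0.
  H_2: rank ker ∂_2 − rank ∂_3 = (6 − 5) − 0 = 1, and there is no ∂_3, so H_2 ≅ Z.

As a check, the Euler characteristic is 5 − 9 + 6 = 2, which agrees with 1 − 0 + 1 = 2.
(K is a triangulation of the 2-sphere S^2.)

H_0 ≅ Z,  H_1 = 0,  H_2 ≅ Z.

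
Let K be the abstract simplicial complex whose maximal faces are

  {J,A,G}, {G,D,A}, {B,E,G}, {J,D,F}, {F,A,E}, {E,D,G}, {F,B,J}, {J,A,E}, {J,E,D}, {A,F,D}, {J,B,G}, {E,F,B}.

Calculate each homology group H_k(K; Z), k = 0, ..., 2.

K has 7 vertices, 18 edges, 12 triangles.
rank ∂_0 = 0, rank ∂_1 = 6 ⇒ b_0 = 7 − 0 − 6 = 1; all invariant factors of ∂_1 are 1 so no torsion. So H_0 ≅ Z.
rank ∂_1 = 6, rank ∂_2 = 12 ⇒ b_1 = 18 − 6 − 12 = 0; ∂_2 has invariant factor(s) [2] giving torsion. So H_1 ≅ Z/2.
rank ∂_2 = 12, rank ∂_3 = 0 ⇒ b_2 = 12 − 12 − 0 = 0. So H_2 ≅ 0.

H_0 ≅ Z,  H_1 ≅ Z/2,  H_2 = 0.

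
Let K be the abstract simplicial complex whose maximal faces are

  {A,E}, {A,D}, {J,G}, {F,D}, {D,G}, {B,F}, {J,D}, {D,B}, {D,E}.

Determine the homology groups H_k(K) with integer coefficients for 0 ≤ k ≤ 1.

H_0 = Z,  H_1 = Z^3.

Order the vertices as A < B < D < E < F < G < J. Listing each simplex with vertices in this order, K has dimension 1 with simplices:

  0-simplices (7): A, B, D, E, F, G, J
  1-simplices (9): AD, AE, BD, BF, DE, DF, DG, DJ, GJ

Hence C_0 ≅ Z^7, C_1 ≅ Z^9.

∂_1: C_1 → C_0 is given by ∂[p,q] = [q] − [p]. For instance
  ∂BD = D − B.
This gives a 7×9 integer matrix of rank 6; reducing to Smith normal form yields diagonal entries (1,1,1,1,1,1).

Computing H_k = (kernel of ∂_k) / (image of ∂_{k+1}):

  H_0: rank C_0 − rank ∂_1 = 7 − 6 = 1, and the invariant factors of ∂_1 are all 1, so H_0 ≅ Z.
  H_1: rank ker ∂_1 − rank ∂_2 = (9 − 6) − 0 = 3, and there is no ∂_2, so H_1 ≅ Z^3.

As a check, the Euler characteristic is 7 − 9 = -2, which agrees with 1 − 3 = -2.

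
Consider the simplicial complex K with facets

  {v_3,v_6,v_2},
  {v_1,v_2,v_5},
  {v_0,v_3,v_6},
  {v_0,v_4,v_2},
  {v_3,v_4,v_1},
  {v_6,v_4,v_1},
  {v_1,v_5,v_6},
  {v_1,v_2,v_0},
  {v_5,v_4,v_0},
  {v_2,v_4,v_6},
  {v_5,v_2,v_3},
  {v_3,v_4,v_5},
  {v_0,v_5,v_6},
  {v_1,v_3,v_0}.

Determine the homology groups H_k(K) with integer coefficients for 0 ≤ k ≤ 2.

We work with the vertex ordering v_0 < v_1 < v_2 < v_3 < v_4 < v_5 < v_6. The simplices of K, each written with vertices in increasing order, are:

  0-simplices (7): [v_0], [v_1], [v_2], [v_3], [v_4], [v_5], [v_6]
  1-simplices (21): (21 of them)
  2-simplices (14): (14 of them)

so the chain groups are C_0 ≅ Z^7, C_1 ≅ Z^21, C_2 ≅ Z^14.

Boundary ∂_1: C_1 → C_0 sends each edge [p,q] (with p < q) to q − p.
The 7×21 boundary matrix has rank 6 and Smith normal form diag(1,1,1,1,1,1).

The boundary map ∂_2: C_2 → C_1 sends each 2-simplex [p,q,r] to [q,r] − [p,r] + [p,q]. For instance
  ∂[v_1,v_4,v_6] = [v_4,v_6] − [v_1,v_6] + [v_1,v_4],
  ∂[v_3,v_4,v_5] = [v_4,v_5] − [v_3,v_5] + [v_3,v_4].
The resulting 21×14 matrix has rank 13, and its Smith normal form has invariant factors (1,1,1,1,1,1,1,1,1,1,1,1,1).

Reading off H_k = ker ∂_k / im ∂_{k+1}:

  H_0: rank C_0 − rank ∂_1 = 7 − 6 = 1, and the invariant factors of ∂_1 are all 1, so H_0 = Z.
  H_1: rank ker ∂_1 − rank ∂_2 = (21 − 6) − 13 = 2, and the invariant factors of ∂_2 are all 1, so H_1 = Z^2.
  H_2: rank ker ∂_2 − rank ∂_3 = (14 − 13) − 0 = 1, and there is no ∂_3, so H_2 = Z.

(K is a triangulation of the torus T^2.)

H_0 = Z,  H_1 = Z^2,  H_2 = Z.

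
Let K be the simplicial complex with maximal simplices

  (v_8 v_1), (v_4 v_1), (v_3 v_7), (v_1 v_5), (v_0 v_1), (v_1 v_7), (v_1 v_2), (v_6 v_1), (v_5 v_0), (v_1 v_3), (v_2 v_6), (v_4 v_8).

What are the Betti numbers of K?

b_0 = 1, b_1 = 4.

Fix the vertex order v_0 < v_1 < v_2 < v_3 < v_4 < v_5 < v_6 < v_7 < v_8 and write every simplex with vertices in increasing order. Then dim K = 1 and the simplices of K are:

  0-simplices (9): [v_0], [v_1], [v_2], [v_3], [v_4], [v_5], [v_6], [v_7], [v_8]
  1-simplices (12): [v_0,v_1], [v_0,v_5], [v_1,v_2], [v_1,v_3], [v_1,v_4], [v_1,v_5], [v_1,v_6], [v_1,v_7], [v_1,v_8], [v_2,v_6], [v_3,v_7], [v_4,v_8]

giving chain groups C_0 ≅ Z^9, C_1 ≅ Z^12.

Boundary ∂_1: C_1 → C_0 sends each edge [p,q] (with p < q) to q − p. For instance
  ∂[v_3,v_7] = [v_7] − [v_3].
As a 9×12 matrix over Z this has rank 8, with invariant factors (1,1,1,1,1,1,1,1).

Reading off H_k = ker ∂_k / im ∂_{k+1}:

  H_0: rank C_0 − rank ∂_1 = 9 − 8 = 1, and the invariant factors of ∂_1 are all 1, so H_0 ≅ Z.
  H_1: rank ker ∂_1 − rank ∂_2 = (12 − 8) − 0 = 4, and there is no ∂_2, so H_1 ≅ Z^4.

(K is a triangulation of a wedge of 4 circles.)

Hence the Betti numbers are b_0 = 1, b_1 = 4.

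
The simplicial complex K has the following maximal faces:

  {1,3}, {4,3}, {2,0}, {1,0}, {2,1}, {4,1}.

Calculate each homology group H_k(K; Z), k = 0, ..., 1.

H_0 = Z,  H_1 = Z^2.

We work with the vertex ordering 0 < 1 < 2 < 3 < 4. The simplices of K, each written with vertices in increasing order, are:

  0-simplices (5): [0], [1], [2], [3], [4]
  1-simplices (6): [0,1], [0,2], [1,2], [1,3], [1,4], [3,4]

so the chain groups are C_0 ≅ Z^5, C_1 ≅ Z^6.

Boundary ∂_1: C_1 → C_0 is given by ∂[p,q] = [q] − [p]. For instance
  ∂[1,3] = [3] − [1].
This gives a 5×6 integer matrix of rank 4; reducing to Smith normal form yields diagonal entries (1,1,1,1).

Reading off H_k = ker ∂_k / im ∂_{k+1}:

  H_0: rank C_0 − rank ∂_1 = 5 − 4 = 1, and the invariant factors of ∂_1 are all 1, so H_0 ≅ Z.
  H_1: rank ker ∂_1 − rank ∂_2 = (6 − 4) − 0 = 2, and there is no ∂_2, so H_1 ≅ Z^2.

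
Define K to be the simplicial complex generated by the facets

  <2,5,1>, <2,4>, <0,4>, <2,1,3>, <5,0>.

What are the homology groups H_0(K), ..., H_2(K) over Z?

Order the vertices as 0 < 1 < 2 < 3 < 4 < 5. Listing each simplex with vertices in this order, K has dimension 2 with simplices:

  0-simplices (6): [0], [1], [2], [3], [4], [5]
  1-simplices (8): [0,4], [0,5], [1,2], [1,3], [1,5], [2,3], [2,4], [2,5]
  2-simplices (2): [1,2,3], [1,2,5]

giving chain groups C_0 ≅ Z^6, C_1 ≅ Z^8, C_2 ≅ Z^2.

The boundary map ∂_1: C_1 → C_0 maps an edge to its endpoints' difference, ∂[p,q] = q − p.
The 6×8 boundary matrix has rank 5 and Smith normal form diag(1,1,1,1,1).

∂_2: C_2 → C_1 sends each 2-simplex [p,q,r] to [q,r] − [p,r] + [p,q]. For instance
  ∂[1,2,5] = [2,5] − [1,5] + [1,2],
  ∂[1,2,3] = [2,3] − [1,3] + [1,2].
The resulting 8×2 matrix has rank 2, and its Smith normal form has invariant factors (1,1).

Reading off H_k = ker ∂_k / im ∂_{k+1}:

  H_0: rank C_0 − rank ∂_1 = 6 − 5 = 1, and the invariant factors of ∂_1 are all 1, so H_0 = Z.
  H_1: rank ker ∂_1 − rank ∂_2 = (8 − 5) − 2 = 1, and the invariant factors of ∂_2 are all 1, so H_1 = Z.
  H_2: rank ker ∂_2 − rank ∂_3 = (2 − 2) − 0 = 0, and there is no ∂_3, so H_2 = 0.

H_0 = Z,  H_1 = Z,  H_2 = 0.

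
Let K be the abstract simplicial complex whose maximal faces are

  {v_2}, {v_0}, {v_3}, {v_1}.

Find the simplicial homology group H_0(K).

H_0 ≅ Z^4.

K has 4 vertices.
rank ∂_0 = 0, rank ∂_1 = 0 ⇒ b_0 = 4 − 0 − 0 = 4. So H_0 ≅ Z^4.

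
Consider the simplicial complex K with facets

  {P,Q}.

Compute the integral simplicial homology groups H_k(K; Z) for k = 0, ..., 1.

H_0 ≅ Z,  H_1 = 0.

K has 2 vertices, 1 edge.
rank ∂_0 = 0, rank ∂_1 = 1 ⇒ b_0 = 2 − 0 − 1 = 1; all invariant factors of ∂_1 are 1 so no torsion. So H_0 = Z.
rank ∂_1 = 1, rank ∂_2 = 0 ⇒ b_1 = 1 − 1 − 0 = 0. So H_1 = 0.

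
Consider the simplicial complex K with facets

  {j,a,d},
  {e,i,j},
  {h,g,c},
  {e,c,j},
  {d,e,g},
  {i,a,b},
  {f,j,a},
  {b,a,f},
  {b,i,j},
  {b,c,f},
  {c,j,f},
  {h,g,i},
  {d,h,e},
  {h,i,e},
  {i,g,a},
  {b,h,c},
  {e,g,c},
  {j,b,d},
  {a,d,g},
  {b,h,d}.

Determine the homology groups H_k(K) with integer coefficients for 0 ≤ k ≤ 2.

H_0 = Z,  H_1 = Z ⊕ Z/2Z,  H_2 = 0.

K has 10 vertices, 30 edges, 20 triangles.
rank ∂_0 = 0, rank ∂_1 = 9 ⇒ b_0 = 10 − 0 − 9 = 1; all invariant factors of ∂_1 are 1 so no torsion. So H_0 ≅ Z.
rank ∂_1 = 9, rank ∂_2 = 20 ⇒ b_1 = 30 − 9 − 20 = 1; ∂_2 has invariant factor(s) [2] giving torsion. So H_1 ≅ Z ⊕ Z/2Z.
rank ∂_2 = 20, rank ∂_3 = 0 ⇒ b_2 = 20 − 20 − 0 = 0. So H_2 ≅ 0.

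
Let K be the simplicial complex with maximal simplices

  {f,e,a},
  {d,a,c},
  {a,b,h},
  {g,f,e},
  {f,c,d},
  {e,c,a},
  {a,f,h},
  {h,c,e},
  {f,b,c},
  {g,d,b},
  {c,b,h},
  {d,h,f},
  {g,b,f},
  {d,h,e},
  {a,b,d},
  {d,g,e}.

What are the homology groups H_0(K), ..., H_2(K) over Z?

H_0 = Z,  H_1 = Z^2,  H_2 = Z.

We work with the vertex ordering a < b < c < d < e < f < g < h. The simplices of K, each written with vertices in increasing order, are:

  0-simplices (8): a, b, c, d, e, f, g, h
  1-simplices (24): ab, ac, ad, ae, af, ah, bc, bd, bf, bg, bh, cd, ce, cf, ch, de, df, dg, dh, ef, eg, eh, fg, fh
  2-simplices (16): abd, abh, acd, ace, aef, afh, bcf, bch, bdg, bfg, cdf, ceh, deg, deh, dfh, efg

Hence C_0 ≅ Z^8, C_1 ≅ Z^24, C_2 ≅ Z^16.

∂_1: C_1 → C_0 is given by ∂[p,q] = [q] − [p]. For instance
  ∂fg = g − f.
This gives a 8×24 integer matrix of rank 7; reducing to Smith normal form yields diagonal entries (1,1,1,1,1,1,1).

∂_2: C_2 → C_1 sends each 2-simplex [p,q,r] to [q,r] − [p,r] + [p,q]. For instance
  ∂aef = ef − af + ae,
  ∂bcf = cf − bf + bc.
The resulting 24×16 matrix has rank 15, and its Smith normal form has invariant factors (1,1,1,1,1,1,1,1,1,1,1,1,1,1,1).

From H_k ≅ ker(∂_k) / im(∂_{k+1}) we obtain:

  H_0: rank C_0 − rank ∂_1 = 8 − 7 = 1, and the invariant factors of ∂_1 are all 1, so H_0 = Z.
  H_1: rank ker ∂_1 − rank ∂_2 = (24 − 7) − 15 = 2, and the invariant factors of ∂_2 are all 1, so H_1 = Z^2.
  H_2: rank ker ∂_2 − rank ∂_3 = (16 − 15) − 0 = 1, and there is no ∂_3, so H_2 = Z.

As a check, the Euler characteristic is 8 − 24 + 16 = 0, which agrees with 1 − 2 + 1 = 0.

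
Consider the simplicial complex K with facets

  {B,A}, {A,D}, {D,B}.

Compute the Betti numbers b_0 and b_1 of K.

b_0 = 1, b_1 = 1.

Fix the vertex order A < B < D and write every simplex with vertices in increasing order. Then dim K = 1 and the simplices of K are:

  0-simplices (3): A, B, D
  1-simplices (3): AB, AD, BD

so the chain groups are C_0 ≅ Z^3, C_1 ≅ Z^3.

The boundary map ∂_1: C_1 → C_0 is given by ∂[p,q] = [q] − [p]. For instance
  ∂BD = D − B.
The resulting 3×3 matrix has rank 2, and its Smith normal form has invariant factors (1,1).

Computing H_k = (kernel of ∂_k) / (image of ∂_{k+1}):

  H_0: rank C_0 − rank ∂_1 = 3 − 2 = 1, and the invariant factors of ∂_1 are all 1, so H_0 = Z.
  H_1: rank ker ∂_1 − rank ∂_2 = (3 − 2) − 0 = 1, and there is no ∂_2, so H_1 = Z.

Hence the Betti numbers are b_0 = 1, b_1 = 1.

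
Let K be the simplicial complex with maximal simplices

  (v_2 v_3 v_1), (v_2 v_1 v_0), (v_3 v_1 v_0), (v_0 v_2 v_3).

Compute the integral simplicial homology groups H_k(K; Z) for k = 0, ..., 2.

H_0 = Z,  H_1 = 0,  H_2 = Z.

We work with the vertex ordering v_0 < v_1 < v_2 < v_3. The simplices of K, each written with vertices in increasing order, are:

  0-simplices (4): [v_0], [v_1], [v_2], [v_3]
  1-simplices (6): [v_0,v_1], [v_0,v_2], [v_0,v_3], [v_1,v_2], [v_1,v_3], [v_2,v_3]
  2-simplices (4): [v_0,v_1,v_2], [v_0,v_1,v_3], [v_0,v_2,v_3], [v_1,v_2,v_3]

Hence C_0 ≅ Z^4, C_1 ≅ Z^6, C_2 ≅ Z^4.

Boundary ∂_1: C_1 → C_0 is given by ∂[p,q] = [q] − [p].
This gives a 4×6 integer matrix of rank 3; reducing to Smith normal form yields diagonal entries (1,1,1).

The boundary map ∂_2: C_2 → C_1 sends each 2-simplex [p,q,r] to [q,r] − [p,r] + [p,q]. For instance
  ∂[v_0,v_1,v_3] = [v_1,v_3] − [v_0,v_3] + [v_0,v_1],
  ∂[v_0,v_2,v_3] = [v_2,v_3] − [v_0,v_3] + [v_0,v_2].
The resulting 6×4 matrix has rank 3, and its Smith normal form has invariant factors (1,1,1).

Computing H_k = (kernel of ∂_k) / (image of ∂_{k+1}):

  H_0: rank C_0 − rank ∂_1 = 4 − 3 = 1, and the invariant factors of ∂_1 are all 1, so H_0 = Z.
  H_1: rank ker ∂_1 − rank ∂_2 = (6 − 3) − 3 = 0, and the invariant factors of ∂_2 are all 1, so H_1 = 0.
  H_2: rank ker ∂_2 − rank ∂_3 = (4 − 3) − 0 = 1, and there is no ∂_3, so H_2 = Z.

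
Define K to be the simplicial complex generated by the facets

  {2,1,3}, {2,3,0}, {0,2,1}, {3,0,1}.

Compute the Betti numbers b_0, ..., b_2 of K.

b_0 = 1, b_1 = 0, b_2 = 1.

Fix the vertex order 0 < 1 < 2 < 3 and write every simplex with vertices in increasing order. Then dim K = 2 and the simplices of K are:

  0-simplices (4): [0], [1], [2], [3]
  1-simplices (6): [0,1], [0,2], [0,3], [1,2], [1,3], [2,3]
  2-simplices (4): [0,1,2], [0,1,3], [0,2,3], [1,2,3]

Hence C_0 ≅ Z^4, C_1 ≅ Z^6, C_2 ≅ Z^4.

Boundary ∂_1: C_1 → C_0 maps an edge to its endpoints' difference, ∂[p,q] = q − p. For instance
  ∂[2,3] = [3] − [2].
This gives a 4×6 integer matrix of rank 3; reducing to Smith normal form yields diagonal entries (1,1,1).

The boundary map ∂_2: C_2 → C_1 acts by ∂[p,q,r] = [q,r] − [p,r] + [p,q]. For instance
  ∂[1,2,3] = [2,3] − [1,3] + [1,2],
  ∂[0,1,2] = [1,2] − [0,2] + [0,1].
The 6×4 boundary matrix has rank 3 and Smith normal form diag(1,1,1).

Now H_k = ker ∂_k / im ∂_{k+1}, so:

  H_0: rank C_0 − rank ∂_1 = 4 − 3 = 1, and the invariant factors of ∂_1 are all 1, so H_0 ≅ Z.
  H_1: rank ker ∂_1 − rank ∂_2 = (6 − 3) − 3 = 0, and the invariant factors of ∂_2 are all 1, so H_1 ≅ 0.
  H_2: rank ker ∂_2 − rank ∂_3 = (4 − 3) − 0 = 1, and there is no ∂_3, so H_2 ≅ Z.

Hence the Betti numbers are b_0 = 1, b_1 = 0, b_2 = 1.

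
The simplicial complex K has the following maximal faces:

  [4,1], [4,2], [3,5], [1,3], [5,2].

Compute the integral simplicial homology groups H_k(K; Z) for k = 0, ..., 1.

Take the total order 1 < 2 < 3 < 4 < 5 on the vertex set. Then K (dimension 1) consists of the simplices:

  0-simplices (5): [1], [2], [3], [4], [5]
  1-simplices (5): [1,3], [1,4], [2,4], [2,5], [3,5]

so the chain groups are C_0 ≅ Z^5, C_1 ≅ Z^5.

The boundary map ∂_1: C_1 → C_0 is given by ∂[p,q] = [q] − [p]. For instance
  ∂[1,3] = [3] − [1].
The 5×5 boundary matrix has rank 4 and Smith normal form diag(1,1,1,1).

From H_k ≅ ker(∂_k) / im(∂_{k+1}) we obtain:

  H_0: rank C_0 − rank ∂_1 = 5 − 4 = 1, and the invariant factors of ∂_1 are all 1, so H_0 = Z.
  H_1: rank ker ∂_1 − rank ∂_2 = (5 − 4) − 0 = 1, and there is no ∂_2, so H_1 = Z.

H_0 ≅ Z,  H_1 ≅ Z.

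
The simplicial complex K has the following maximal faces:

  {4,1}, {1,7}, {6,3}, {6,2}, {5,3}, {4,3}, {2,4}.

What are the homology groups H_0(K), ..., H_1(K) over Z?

We work with the vertex ordering 1 < 2 < 3 < 4 < 5 < 6 < 7. The simplices of K, each written with vertices in increasing order, are:

  0-simplices (7): [1], [2], [3], [4], [5], [6], [7]
  1-simplices (7): [1,4], [1,7], [2,4], [2,6], [3,4], [3,5], [3,6]

Hence C_0 ≅ Z^7, C_1 ≅ Z^7.

∂_1: C_1 → C_0 is given by ∂[p,q] = [q] − [p]. For instance
  ∂[2,6] = [6] − [2].
The resulting 7×7 matrix has rank 6, and its Smith normal form has invariant factors (1,1,1,1,1,1).

From H_k ≅ ker(∂_k) / im(∂_{k+1}) we obtain:

  H_0: rank C_0 − rank ∂_1 = 7 − 6 = 1, and the invariant factors of ∂_1 are all 1, so H_0 ≅ Z.
  H_1: rank ker ∂_1 − rank ∂_2 = (7 − 6) − 0 = 1, and there is no ∂_2, so H_1 ≅ Z.

As a check, the Euler characteristic is 7 − 7 = 0, which agrees with 1 − 1 = 0.

H_0 = Z,  H_1 = Z.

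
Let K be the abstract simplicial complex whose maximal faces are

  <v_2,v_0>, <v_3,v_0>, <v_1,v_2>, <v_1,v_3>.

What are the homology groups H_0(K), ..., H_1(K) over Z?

H_0 = Z,  H_1 = Z.

We work with the vertex ordering v_0 < v_1 < v_2 < v_3. The simplices of K, each written with vertices in increasing order, are:

  0-simplices (4): [v_0], [v_1], [v_2], [v_3]
  1-simplices (4): [v_0,v_2], [v_0,v_3], [v_1,v_2], [v_1,v_3]

giving chain groups C_0 ≅ Z^4, C_1 ≅ Z^4.

The boundary map ∂_1: C_1 → C_0 is given by ∂[p,q] = [q] − [p].
As a 4×4 matrix over Z this has rank 3, with invariant factors (1,1,1).

Now H_k = ker ∂_k / im ∂_{k+1}, so:

  H_0: rank C_0 − rank ∂_1 = 4 − 3 = 1, and the invariant factors of ∂_1 are all 1, so H_0 = Z.
  H_1: rank ker ∂_1 − rank ∂_2 = (4 − 3) − 0 = 1, and there is no ∂_2, so H_1 = Z.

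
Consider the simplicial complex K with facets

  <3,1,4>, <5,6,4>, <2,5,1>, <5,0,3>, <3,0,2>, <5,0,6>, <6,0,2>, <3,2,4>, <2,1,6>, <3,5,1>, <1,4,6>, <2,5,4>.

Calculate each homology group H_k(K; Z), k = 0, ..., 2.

H_0 = Z,  H_1 = Z_2,  H_2 = 0.

Order the vertices as 0 < 1 < 2 < 3 < 4 < 5 < 6. Listing each simplex with vertices in this order, K has dimension 2 with simplices:

  0-simplices (7): [0], [1], [2], [3], [4], [5], [6]
  1-simplices (18): [0,2], [0,3], [0,5], [0,6], [1,2], [1,3], [1,4], [1,5], [1,6], [2,3], [2,4], [2,5], [2,6], [3,4], [3,5], [4,5], [4,6], [5,6]
  2-simplices (12): [0,2,3], [0,2,6], [0,3,5], [0,5,6], [1,2,5], [1,2,6], [1,3,4], [1,3,5], [1,4,6], [2,3,4], [2,4,5], [4,5,6]

Hence C_0 ≅ Z^7, C_1 ≅ Z^18, C_2 ≅ Z^12.

The boundary map ∂_1: C_1 → C_0 is given by ∂[p,q] = [q] − [p]. For instance
  ∂[3,4] = [4] − [3].
The resulting 7×18 matrix has rank 6, and its Smith normal form has invariant factors (1,1,1,1,1,1).

Boundary ∂_2: C_2 → C_1 maps a triangle to the signed sum of its edges. For instance
  ∂[2,4,5] = [4,5] − [2,5] + [2,4],
  ∂[4,5,6] = [5,6] − [4,6] + [4,5].
This gives a 18×12 integer matrix of rank 12; reducing to Smith normal form yields diagonal entries (1,1,1,1,1,1,1,1,1,1,1,2).

From H_k ≅ ker(∂_k) / im(∂_{k+1}) we obtain:

  H_0: rank C_0 − rank ∂_1 = 7 − 6 = 1, and the invariant factors of ∂_1 are all 1, so H_0 ≅ Z.
  H_1: rank ker ∂_1 − rank ∂_2 = (18 − 6) − 12 = 0, and ∂_2 has invariant factor 2 > 1, so H_1 ≅ Z_2.
  H_2: rank ker ∂_2 − rank ∂_3 = (12 − 12) − 0 = 0, and there is no ∂_3, so H_2 ≅ 0.

As a check, the Euler characteristic is 7 − 18 + 12 = 1, which agrees with 1 − 0 + 0 = 1.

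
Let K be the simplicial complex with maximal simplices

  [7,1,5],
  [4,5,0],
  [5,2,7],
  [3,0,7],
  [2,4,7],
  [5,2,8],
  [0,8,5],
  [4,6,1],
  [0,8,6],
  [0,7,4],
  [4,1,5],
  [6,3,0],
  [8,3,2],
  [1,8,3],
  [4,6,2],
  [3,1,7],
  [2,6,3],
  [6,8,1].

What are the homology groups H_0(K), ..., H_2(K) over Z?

Order the vertices as 0 < 1 < 2 < 3 < 4 < 5 < 6 < 7 < 8. Listing each simplex with vertices in this order, K has dimension 2 with simplices:

  0-simplices (9): [0], [1], [2], [3], [4], [5], [6], [7], [8]
  1-simplices (27): (27 of them)
  2-simplices (18): [0,3,6], [0,3,7], [0,4,5], [0,4,7], [0,5,8], [0,6,8], [1,3,7], [1,3,8], [1,4,5], [1,4,6], [1,5,7], [1,6,8], [2,3,6], [2,3,8], [2,4,6], [2,4,7], [2,5,7], [2,5,8]

giving chain groups C_0 ≅ Z^9, C_1 ≅ Z^27, C_2 ≅ Z^18.

∂_1: C_1 → C_0 maps an edge to its endpoints' difference, ∂[p,q] = q − p. For instance
  ∂[0,7] = [7] − [0].
The 9×27 boundary matrix has rank 8 and Smith normal form diag(1,1,1,1,1,1,1,1).

∂_2: C_2 → C_1 acts by ∂[p,q,r] = [q,r] − [p,r] + [p,q]. For instance
  ∂[2,5,8] = [5,8] − [2,8] + [2,5],
  ∂[1,4,6] = [4,6] − [1,6] + [1,4].
As a 27×18 matrix over Z this has rank 18, with invariant factors (1,1,1,1,1,1,1,1,1,1,1,1,1,1,1,1,1,2).

Now H_k = ker ∂_k / im ∂_{k+1}, so:

  H_0: rank C_0 − rank ∂_1 = 9 − 8 = 1, and the invariant factors of ∂_1 are all 1, so H_0 = Z.
  H_1: rank ker ∂_1 − rank ∂_2 = (27 − 8) − 18 = 1, and ∂_2 has invariant factor 2 > 1, so H_1 = Z ⊕ Z/2Z.
  H_2: rank ker ∂_2 − rank ∂_3 = (18 − 18) − 0 = 0, and there is no ∂_3, so H_2 = 0.

(K is a triangulation of the Klein bottle.)

H_0 = Z,  H_1 = Z ⊕ Z/2Z,  H_2 = 0.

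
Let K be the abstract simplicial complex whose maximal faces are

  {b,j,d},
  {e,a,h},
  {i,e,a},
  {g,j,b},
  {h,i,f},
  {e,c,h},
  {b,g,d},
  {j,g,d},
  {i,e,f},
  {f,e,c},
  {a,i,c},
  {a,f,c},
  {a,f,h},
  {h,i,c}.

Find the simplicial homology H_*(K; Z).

H_0 = Z^2,  H_1 = Z/2,  H_2 = Z.

K has 10 vertices, 21 edges, 14 triangles.
rank ∂_0 = 0, rank ∂_1 = 8 ⇒ b_0 = 10 − 0 − 8 = 2; all invariant factors of ∂_1 are 1 so no torsion. So H_0 ≅ Z^2.
rank ∂_1 = 8, rank ∂_2 = 13 ⇒ b_1 = 21 − 8 − 13 = 0; ∂_2 has invariant factor(s) [2] giving torsion. So H_1 ≅ Z/2.
rank ∂_2 = 13, rank ∂_3 = 0 ⇒ b_2 = 14 − 13 − 0 = 1. So H_2 ≅ Z.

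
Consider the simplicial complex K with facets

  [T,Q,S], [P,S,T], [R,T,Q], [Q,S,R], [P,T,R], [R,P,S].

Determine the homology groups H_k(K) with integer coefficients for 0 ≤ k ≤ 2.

K has 5 vertices, 9 edges, 6 triangles.
rank ∂_0 = 0, rank ∂_1 = 4 ⇒ b_0 = 5 − 0 − 4 = 1; all invariant factors of ∂_1 are 1 so no torsion. So H_0 = Z.
rank ∂_1 = 4, rank ∂_2 = 5 ⇒ b_1 = 9 − 4 − 5 = 0; all invariant factors of ∂_2 are 1 so no torsion. So H_1 = 0.
rank ∂_2 = 5, rank ∂_3 = 0 ⇒ b_2 = 6 − 5 − 0 = 1. So H_2 = Z.

H_0 ≅ Z,  H_1 = 0,  H_2 ≅ Z.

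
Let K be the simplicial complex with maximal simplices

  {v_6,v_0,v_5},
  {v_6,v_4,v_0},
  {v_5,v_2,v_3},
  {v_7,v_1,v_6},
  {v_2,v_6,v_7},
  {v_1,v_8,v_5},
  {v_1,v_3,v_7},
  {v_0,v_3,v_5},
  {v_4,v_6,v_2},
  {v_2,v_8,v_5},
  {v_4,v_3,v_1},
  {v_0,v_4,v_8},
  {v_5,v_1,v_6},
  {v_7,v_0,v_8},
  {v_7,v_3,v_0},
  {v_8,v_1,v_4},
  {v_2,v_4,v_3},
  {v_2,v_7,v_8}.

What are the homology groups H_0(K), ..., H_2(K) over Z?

H_0 = Z,  H_1 = Z^2,  H_2 = Z.

Take the total order v_0 < v_1 < v_2 < v_3 < v_4 < v_5 < v_6 < v_7 < v_8 on the vertex set. Then K (dimension 2) consists of the simplices:

  0-simplices (9): [v_0], [v_1], [v_2], [v_3], [v_4], [v_5], [v_6], [v_7], [v_8]
  1-simplices (27): (27 of them)
  2-simplices (18): (18 of them)

giving chain groups C_0 ≅ Z^9, C_1 ≅ Z^27, C_2 ≅ Z^18.

Boundary ∂_1: C_1 → C_0 sends each edge [p,q] (with p < q) to q − p.
As a 9×27 matrix over Z this has rank 8, with invariant factors (1,1,1,1,1,1,1,1).

Boundary ∂_2: C_2 → C_1 sends each 2-simplex [p,q,r] to [q,r] − [p,r] + [p,q]. For instance
  ∂[v_1,v_4,v_8] = [v_4,v_8] − [v_1,v_8] + [v_1,v_4],
  ∂[v_1,v_5,v_8] = [v_5,v_8] − [v_1,v_8] + [v_1,v_5].
The 27×18 boundary matrix has rank 17 and Smith normal form diag(1,1,1,1,1,1,1,1,1,1,1,1,1,1,1,1,1).

Computing H_k = (kernel of ∂_k) / (image of ∂_{k+1}):

  H_0: rank C_0 − rank ∂_1 = 9 − 8 = 1, and the invariant factors of ∂_1 are all 1, so H_0 = Z.
  H_1: rank ker ∂_1 − rank ∂_2 = (27 − 8) − 17 = 2, and the invariant factors of ∂_2 are all 1, so H_1 = Z^2.
  H_2: rank ker ∂_2 − rank ∂_3 = (18 − 17) − 0 = 1, and there is no ∂_3, so H_2 = Z.

As a check, the Euler characteristic is 9 − 27 + 18 = 0, which agrees with 1 − 2 + 1 = 0.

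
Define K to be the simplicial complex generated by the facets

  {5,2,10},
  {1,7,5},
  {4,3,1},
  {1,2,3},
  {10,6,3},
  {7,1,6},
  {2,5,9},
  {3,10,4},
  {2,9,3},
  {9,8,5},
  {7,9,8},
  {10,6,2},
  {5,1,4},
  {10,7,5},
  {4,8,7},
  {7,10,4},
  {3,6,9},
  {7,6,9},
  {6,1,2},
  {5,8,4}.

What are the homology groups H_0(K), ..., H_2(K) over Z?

H_0 = Z,  H_1 = Z ⊕ Z/2,  H_2 = 0.

K has 10 vertices, 30 edges, 20 triangles.
rank ∂_0 = 0, rank ∂_1 = 9 ⇒ b_0 = 10 − 0 − 9 = 1; all invariant factors of ∂_1 are 1 so no torsion. So H_0 = Z.
rank ∂_1 = 9, rank ∂_2 = 20 ⇒ b_1 = 30 − 9 − 20 = 1; ∂_2 has invariant factor(s) [2] giving torsion. So H_1 = Z ⊕ Z/2.
rank ∂_2 = 20, rank ∂_3 = 0 ⇒ b_2 = 20 − 20 − 0 = 0. So H_2 = 0.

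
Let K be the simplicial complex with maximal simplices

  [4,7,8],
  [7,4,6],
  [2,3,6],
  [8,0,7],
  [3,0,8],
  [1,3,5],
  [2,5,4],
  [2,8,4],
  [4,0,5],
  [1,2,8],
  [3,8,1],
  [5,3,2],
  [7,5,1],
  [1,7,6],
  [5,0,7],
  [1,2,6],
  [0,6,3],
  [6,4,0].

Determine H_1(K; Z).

We work with the vertex ordering 0 < 1 < 2 < 3 < 4 < 5 < 6 < 7 < 8. The simplices of K, each written with vertices in increasing order, are:

  0-simplices (9): [0], [1], [2], [3], [4], [5], [6], [7], [8]
  1-simplices (27): (27 of them)
  2-simplices (18): [0,3,6], [0,3,8], [0,4,5], [0,4,6], [0,5,7], [0,7,8], [1,2,6], [1,2,8], [1,3,5], [1,3,8], [1,5,7], [1,6,7], [2,3,5], [2,3,6], [2,4,5], [2,4,8], [4,6,7], [4,7,8]

Hence C_0 ≅ Z^9, C_1 ≅ Z^27, C_2 ≅ Z^18.

∂_1: C_1 → C_0 maps an edge to its endpoints' difference, ∂[p,q] = q − p. For instance
  ∂[1,8] = [8] − [1].
As a 9×27 matrix over Z this has rank 8, with invariant factors (1,1,1,1,1,1,1,1).

Boundary ∂_2: C_2 → C_1 acts by ∂[p,q,r] = [q,r] − [p,r] + [p,q]. For instance
  ∂[0,4,6] = [4,6] − [0,6] + [0,4],
  ∂[1,3,5] = [3,5] − [1,5] + [1,3].
As a 27×18 matrix over Z this has rank 18, with invariant factors (1,1,1,1,1,1,1,1,1,1,1,1,1,1,1,1,1,2).

From H_k ≅ ker(∂_k) / im(∂_{k+1}) we obtain:

  H_1: rank ker ∂_1 − rank ∂_2 = (27 − 8) − 18 = 1, and ∂_2 has invariant factor 2 > 1, so H_1 ≅ Z ⊕ Z/2.

H_1 = Z ⊕ Z/2.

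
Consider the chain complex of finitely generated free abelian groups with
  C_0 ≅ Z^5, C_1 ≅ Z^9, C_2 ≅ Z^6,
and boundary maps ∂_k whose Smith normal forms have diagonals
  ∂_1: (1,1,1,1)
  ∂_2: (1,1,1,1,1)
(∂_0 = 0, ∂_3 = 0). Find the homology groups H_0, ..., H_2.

H_0: b_0 = 5 − 0 − 4 = 1; torsion from ∂_1 factors > 1: none. So H_0 = Z.
H_1: b_1 = 9 − 4 − 5 = 0; torsion from ∂_2 factors > 1: none. So H_1 = 0.
H_2: b_2 = 6 − 5 − 0 = 1; torsion from ∂_3 factors > 1: none. So H_2 = Z.

H_0 = Z,  H_1 = 0,  H_2 = Z.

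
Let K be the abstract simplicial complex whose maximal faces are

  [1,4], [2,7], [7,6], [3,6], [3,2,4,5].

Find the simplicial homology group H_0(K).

H_0 ≅ Z.

Fix the vertex order 1 < 2 < 3 < 4 < 5 < 6 < 7 and write every simplex with vertices in increasing order. Then dim K = 3 and the simplices of K are:

  0-simplices (7): [1], [2], [3], [4], [5], [6], [7]
  1-simplices (10): [1,4], [2,3], [2,4], [2,5], [2,7], [3,4], [3,5], [3,6], [4,5], [6,7]
  2-simplices (4): [2,3,4], [2,3,5], [2,4,5], [3,4,5]
  3-simplices (1): [2,3,4,5]

so the chain groups are C_0 ≅ Z^7, C_1 ≅ Z^10, C_2 ≅ Z^4, C_3 ≅ Z^1.

Boundary ∂_1: C_1 → C_0 is given by ∂[p,q] = [q] − [p]. For instance
  ∂[4,5] = [5] − [4].
The 7×10 boundary matrix has rank 6 and Smith normal form diag(1,1,1,1,1,1).

The boundary map ∂_2: C_2 → C_1 maps a triangle to the signed sum of its edges. For instance
  ∂[2,3,4] = [3,4] − [2,4] + [2,3],
  ∂[2,3,5] = [3,5] − [2,5] + [2,3].
The resulting 10×4 matrix has rank 3, and its Smith normal form has invariant factors (1,1,1).

∂_3: C_3 → C_2 sends each 3-simplex σ to the alternating sum Σ_i (−1)^i (σ with its i-th vertex removed). For instance
  ∂[2,3,4,5] = [3,4,5] − [2,4,5] + [2,3,5] − [2,3,4].
As a 4×1 matrix over Z this has rank 1, with invariant factors (1).

From H_k ≅ ker(∂_k) / im(∂_{k+1}) we obtain:

  H_0: rank C_0 − rank ∂_1 = 7 − 6 = 1, and the invariant factors of ∂_1 are all 1, so H_0 ≅ Z.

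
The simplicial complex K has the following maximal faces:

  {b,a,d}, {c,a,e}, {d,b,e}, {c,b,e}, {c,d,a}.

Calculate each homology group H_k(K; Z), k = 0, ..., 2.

H_0 = Z,  H_1 = Z,  H_2 = 0.

Fix the vertex order a < b < c < d < e and write every simplex with vertices in increasing order. Then dim K = 2 and the simplices of K are:

  0-simplices (5): a, b, c, d, e
  1-simplices (10): ab, ac, ad, ae, bc, bd, be, cd, ce, de
  2-simplices (5): abd, acd, ace, bce, bde

Hence C_0 ≅ Z^5, C_1 ≅ Z^10, C_2 ≅ Z^5.

Boundary ∂_1: C_1 → C_0 is given by ∂[p,q] = [q] − [p].
This gives a 5×10 integer matrix of rank 4; reducing to Smith normal form yields diagonal entries (1,1,1,1).

Boundary ∂_2: C_2 → C_1 sends each 2-simplex [p,q,r] to [q,r] − [p,r] + [p,q]. For instance
  ∂acd = cd − ad + ac,
  ∂abd = bd − ad + ab.
The resulting 10×5 matrix has rank 5, and its Smith normal form has invariant factors (1,1,1,1,1).

Now H_k = ker ∂_k / im ∂_{k+1}, so:

  H_0: rank C_0 − rank ∂_1 = 5 − 4 = 1, and the invariant factors of ∂_1 are all 1, so H_0 ≅ Z.
  H_1: rank ker ∂_1 − rank ∂_2 = (10 − 4) − 5 = 1, and the invariant factors of ∂_2 are all 1, so H_1 ≅ Z.
  H_2: rank ker ∂_2 − rank ∂_3 = (5 − 5) − 0 = 0, and there is no ∂_3, so H_2 ≅ 0.

As a check, the Euler characteristic is 5 − 10 + 5 = 0, which agrees with 1 − 1 + 0 = 0.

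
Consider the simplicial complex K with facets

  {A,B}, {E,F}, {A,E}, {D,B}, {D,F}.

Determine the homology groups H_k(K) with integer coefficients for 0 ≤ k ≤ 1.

K has 5 vertices, 5 edges.
rank ∂_0 = 0, rank ∂_1 = 4 ⇒ b_0 = 5 − 0 − 4 = 1; all invariant factors of ∂_1 are 1 so no torsion. So H_0 ≅ Z.
rank ∂_1 = 4, rank ∂_2 = 0 ⇒ b_1 = 5 − 4 − 0 = 1. So H_1 ≅ Z.

H_0 ≅ Z,  H_1 ≅ Z.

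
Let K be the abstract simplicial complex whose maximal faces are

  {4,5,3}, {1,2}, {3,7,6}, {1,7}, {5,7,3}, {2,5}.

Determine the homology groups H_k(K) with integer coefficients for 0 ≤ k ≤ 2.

H_0 = Z,  H_1 = Z,  H_2 = 0.

Fix the vertex order 1 < 2 < 3 < 4 < 5 < 6 < 7 and write every simplex with vertices in increasing order. Then dim K = 2 and the simplices of K are:

  0-simplices (7): [1], [2], [3], [4], [5], [6], [7]
  1-simplices (10): [1,2], [1,7], [2,5], [3,4], [3,5], [3,6], [3,7], [4,5], [5,7], [6,7]
  2-simplices (3): [3,4,5], [3,5,7], [3,6,7]

Hence C_0 ≅ Z^7, C_1 ≅ Z^10, C_2 ≅ Z^3.

Boundary ∂_1: C_1 → C_0 sends each edge [p,q] (with p < q) to q − p.
This gives a 7×10 integer matrix of rank 6; reducing to Smith normal form yields diagonal entries (1,1,1,1,1,1).

Boundary ∂_2: C_2 → C_1 acts by ∂[p,q,r] = [q,r] − [p,r] + [p,q]. For instance
  ∂[3,5,7] = [5,7] − [3,7] + [3,5],
  ∂[3,6,7] = [6,7] − [3,7] + [3,6].
As a 10×3 matrix over Z this has rank 3, with invariant factors (1,1,1).

Now H_k = ker ∂_k / im ∂_{k+1}, so:

  H_0: rank C_0 − rank ∂_1 = 7 − 6 = 1, and the invariant factors of ∂_1 are all 1, so H_0 ≅ Z.
  H_1: rank ker ∂_1 − rank ∂_2 = (10 − 6) − 3 = 1, and the invariant factors of ∂_2 are all 1, so H_1 ≅ Z.
  H_2: rank ker ∂_2 − rank ∂_3 = (3 − 3) − 0 = 0, and there is no ∂_3, so H_2 ≅ 0.

As a check, the Euler characteristic is 7 − 10 + 3 = 0, which agrees with 1 − 1 + 0 = 0.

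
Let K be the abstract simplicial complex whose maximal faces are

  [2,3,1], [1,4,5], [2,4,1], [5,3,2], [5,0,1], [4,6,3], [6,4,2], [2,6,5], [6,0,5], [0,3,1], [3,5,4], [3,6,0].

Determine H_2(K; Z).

H_2 = 0.

K has 7 vertices, 18 edges, 12 triangles.
rank ∂_2 = 12, rank ∂_3 = 0 ⇒ b_2 = 12 − 12 − 0 = 0. So H_2 = 0.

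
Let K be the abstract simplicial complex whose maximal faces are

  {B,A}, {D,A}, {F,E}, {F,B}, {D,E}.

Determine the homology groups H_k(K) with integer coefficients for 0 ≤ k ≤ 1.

Order the vertices as A < B < D < E < F. Listing each simplex with vertices in this order, K has dimension 1 with simplices:

  0-simplices (5): A, B, D, E, F
  1-simplices (5): AB, AD, BF, DE, EF

giving chain groups C_0 ≅ Z^5, C_1 ≅ Z^5.

The boundary map ∂_1: C_1 → C_0 maps an edge to its endpoints' difference, ∂[p,q] = q − p.
The 5×5 boundary matrix has rank 4 and Smith normal form diag(1,1,1,1).

Now H_k = ker ∂_k / im ∂_{k+1}, so:

  H_0: rank C_0 − rank ∂_1 = 5 − 4 = 1, and the invariant factors of ∂_1 are all 1, so H_0 ≅ Z.
  H_1: rank ker ∂_1 − rank ∂_2 = (5 − 4) − 0 = 1, and there is no ∂_2, so H_1 ≅ Z.

As a check, the Euler characteristic is 5 − 5 = 0, which agrees with 1 − 1 = 0.
(K is a triangulation of the circle S^1.)

H_0 = Z,  H_1 = Z.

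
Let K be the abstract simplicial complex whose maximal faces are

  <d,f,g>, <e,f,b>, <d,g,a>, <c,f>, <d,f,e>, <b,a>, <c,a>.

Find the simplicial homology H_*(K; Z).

H_0 ≅ Z,  H_1 ≅ Z^2,  H_2 = 0.

We work with the vertex ordering a < b < c < d < e < f < g. The simplices of K, each written with vertices in increasing order, are:

  0-simplices (7): a, b, c, d, e, f, g
  1-simplices (12): ab, ac, ad, ag, be, bf, cf, de, df, dg, ef, fg
  2-simplices (4): adg, bef, def, dfg

so the chain groups are C_0 ≅ Z^7, C_1 ≅ Z^12, C_2 ≅ Z^4.

Boundary ∂_1: C_1 → C_0 is given by ∂[p,q] = [q] − [p].
The resulting 7×12 matrix has rank 6, and its Smith normal form has invariant factors (1,1,1,1,1,1).

∂_2: C_2 → C_1 sends each 2-simplex [p,q,r] to [q,r] − [p,r] + [p,q]. For instance
  ∂bef = ef − bf + be,
  ∂dfg = fg − dg + df.
As a 12×4 matrix over Z this has rank 4, with invariant factors (1,1,1,1).

Now H_k = ker ∂_k / im ∂_{k+1}, so:

  H_0: rank C_0 − rank ∂_1 = 7 − 6 = 1, and the invariant factors of ∂_1 are all 1, so H_0 = Z.
  H_1: rank ker ∂_1 − rank ∂_2 = (12 − 6) − 4 = 2, and the invariant factors of ∂_2 are all 1, so H_1 = Z^2.
  H_2: rank ker ∂_2 − rank ∂_3 = (4 − 4) − 0 = 0, and there is no ∂_3, so H_2 = 0.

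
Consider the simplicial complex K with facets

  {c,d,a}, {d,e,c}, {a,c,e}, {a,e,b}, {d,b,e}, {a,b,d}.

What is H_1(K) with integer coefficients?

H_1 ≅ 0.

Order the vertices as a < b < c < d < e. Listing each simplex with vertices in this order, K has dimension 2 with simplices:

  0-simplices (5): a, b, c, d, e
  1-simplices (9): ab, ac, ad, ae, bd, be, cd, ce, de
  2-simplices (6): abd, abe, acd, ace, bde, cde

so the chain groups are C_0 ≅ Z^5, C_1 ≅ Z^9, C_2 ≅ Z^6.

Boundary ∂_1: C_1 → C_0 sends each edge [p,q] (with p < q) to q − p. For instance
  ∂bd = d − b.
The resulting 5×9 matrix has rank 4, and its Smith normal form has invariant factors (1,1,1,1).

∂_2: C_2 → C_1 sends each 2-simplex [p,q,r] to [q,r] − [p,r] + [p,q]. For instance
  ∂abd = bd − ad + ab,
  ∂ace = ce − ae + ac.
The 9×6 boundary matrix has rank 5 and Smith normal form diag(1,1,1,1,1).

Reading off H_k = ker ∂_k / im ∂_{k+1}:

  H_1: rank ker ∂_1 − rank ∂_2 = (9 − 4) − 5 = 0, and the invariant factors of ∂_2 are all 1, so H_1 = 0.

(K is a triangulation of the 2-sphere S^2.)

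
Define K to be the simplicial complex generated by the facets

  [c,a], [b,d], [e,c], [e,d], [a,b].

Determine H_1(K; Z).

Order the vertices as a < b < c < d < e. Listing each simplex with vertices in this order, K has dimension 1 with simplices:

  0-simplices (5): a, b, c, d, e
  1-simplices (5): ab, ac, bd, ce, de

so the chain groups are C_0 ≅ Z^5, C_1 ≅ Z^5.

∂_1: C_1 → C_0 maps an edge to its endpoints' difference, ∂[p,q] = q − p. For instance
  ∂ac = c − a.
The 5×5 boundary matrix has rank 4 and Smith normal form diag(1,1,1,1).

Now H_k = ker ∂_k / im ∂_{k+1}, so:

  H_1: rank ker ∂_1 − rank ∂_2 = (5 − 4) − 0 = 1, and there is no ∂_2, so H_1 ≅ Z.

(K is a triangulation of the circle S^1.)

H_1 ≅ Z.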